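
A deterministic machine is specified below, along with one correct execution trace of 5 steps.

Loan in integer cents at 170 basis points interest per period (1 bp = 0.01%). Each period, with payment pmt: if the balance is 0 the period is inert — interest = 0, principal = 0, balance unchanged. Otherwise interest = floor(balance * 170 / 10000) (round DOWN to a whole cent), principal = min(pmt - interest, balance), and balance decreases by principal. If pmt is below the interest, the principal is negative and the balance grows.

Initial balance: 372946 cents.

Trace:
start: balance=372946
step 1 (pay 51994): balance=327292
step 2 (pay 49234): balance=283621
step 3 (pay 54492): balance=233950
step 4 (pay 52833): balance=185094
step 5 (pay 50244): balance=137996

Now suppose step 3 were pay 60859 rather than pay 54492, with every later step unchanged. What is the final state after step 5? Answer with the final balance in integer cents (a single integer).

131410

(re-executing from step 3 with the substitution; state before step 3: balance=283621)
step 3 (pay 60859): balance=227583
step 4 (pay 52833): balance=178618
step 5 (pay 50244): balance=131410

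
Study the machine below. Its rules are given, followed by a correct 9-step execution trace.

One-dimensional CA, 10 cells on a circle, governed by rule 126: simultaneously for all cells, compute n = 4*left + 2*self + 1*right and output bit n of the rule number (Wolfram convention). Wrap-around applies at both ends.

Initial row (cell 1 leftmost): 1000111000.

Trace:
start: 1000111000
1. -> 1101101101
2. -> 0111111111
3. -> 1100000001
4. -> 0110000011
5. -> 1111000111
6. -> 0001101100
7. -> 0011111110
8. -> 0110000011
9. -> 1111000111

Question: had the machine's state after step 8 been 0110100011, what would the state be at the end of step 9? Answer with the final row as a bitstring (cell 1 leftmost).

1111110111

state after step 8 := 0110100011
9. -> 1111110111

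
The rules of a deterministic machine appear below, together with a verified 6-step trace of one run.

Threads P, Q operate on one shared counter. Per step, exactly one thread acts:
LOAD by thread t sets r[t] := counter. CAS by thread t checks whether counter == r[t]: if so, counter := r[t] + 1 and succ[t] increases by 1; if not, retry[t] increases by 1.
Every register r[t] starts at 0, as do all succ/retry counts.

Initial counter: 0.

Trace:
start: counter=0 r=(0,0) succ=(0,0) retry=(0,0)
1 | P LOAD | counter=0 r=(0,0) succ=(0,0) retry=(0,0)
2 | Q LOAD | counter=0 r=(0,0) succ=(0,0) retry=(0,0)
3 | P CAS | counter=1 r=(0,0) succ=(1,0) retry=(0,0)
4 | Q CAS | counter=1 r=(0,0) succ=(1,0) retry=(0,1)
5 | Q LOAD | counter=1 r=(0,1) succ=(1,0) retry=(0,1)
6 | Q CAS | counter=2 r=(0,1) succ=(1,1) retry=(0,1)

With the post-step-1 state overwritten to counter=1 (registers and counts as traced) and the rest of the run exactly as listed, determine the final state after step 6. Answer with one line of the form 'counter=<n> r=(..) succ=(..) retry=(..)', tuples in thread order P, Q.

counter=3 r=(0,2) succ=(0,2) retry=(1,0)

state after step 1 := counter=1 r=(0,0) succ=(0,0) retry=(0,0)
2 | Q LOAD | counter=1 r=(0,1) succ=(0,0) retry=(0,0)
3 | P CAS | counter=1 r=(0,1) succ=(0,0) retry=(1,0)
4 | Q CAS | counter=2 r=(0,1) succ=(0,1) retry=(1,0)
5 | Q LOAD | counter=2 r=(0,2) succ=(0,1) retry=(1,0)
6 | Q CAS | counter=3 r=(0,2) succ=(0,2) retry=(1,0)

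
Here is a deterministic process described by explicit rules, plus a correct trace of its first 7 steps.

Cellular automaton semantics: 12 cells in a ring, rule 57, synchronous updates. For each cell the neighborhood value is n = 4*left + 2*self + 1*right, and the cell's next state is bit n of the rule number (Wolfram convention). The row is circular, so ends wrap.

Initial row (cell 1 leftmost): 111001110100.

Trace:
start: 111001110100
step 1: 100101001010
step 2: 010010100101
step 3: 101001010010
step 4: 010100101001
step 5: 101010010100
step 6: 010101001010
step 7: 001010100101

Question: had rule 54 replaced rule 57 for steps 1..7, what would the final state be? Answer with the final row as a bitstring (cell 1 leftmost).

010000100000

(re-executing steps 1..7 under rule 54; state before step 1: 111001110100)
step 1: 000110001111
step 2: 101001010000
step 3: 111111111001
step 4: 000000000110
step 5: 000000001001
step 6: 100000011111
step 7: 010000100000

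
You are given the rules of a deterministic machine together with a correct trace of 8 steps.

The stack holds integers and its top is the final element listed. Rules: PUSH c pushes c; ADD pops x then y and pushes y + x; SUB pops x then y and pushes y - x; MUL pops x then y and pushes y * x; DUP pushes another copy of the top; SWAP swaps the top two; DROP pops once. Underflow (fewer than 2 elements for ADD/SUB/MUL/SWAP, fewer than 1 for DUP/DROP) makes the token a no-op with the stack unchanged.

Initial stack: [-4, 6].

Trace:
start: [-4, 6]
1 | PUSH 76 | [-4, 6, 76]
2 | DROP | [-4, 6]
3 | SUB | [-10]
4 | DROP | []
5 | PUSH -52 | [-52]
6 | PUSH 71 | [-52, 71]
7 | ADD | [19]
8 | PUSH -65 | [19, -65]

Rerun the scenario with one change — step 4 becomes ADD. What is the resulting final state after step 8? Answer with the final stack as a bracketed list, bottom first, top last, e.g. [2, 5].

[-10, 19, -65]

(re-executing from step 4 with the substitution; state before step 4: [-10])
4 | ADD | [-10]
5 | PUSH -52 | [-10, -52]
6 | PUSH 71 | [-10, -52, 71]
7 | ADD | [-10, 19]
8 | PUSH -65 | [-10, 19, -65]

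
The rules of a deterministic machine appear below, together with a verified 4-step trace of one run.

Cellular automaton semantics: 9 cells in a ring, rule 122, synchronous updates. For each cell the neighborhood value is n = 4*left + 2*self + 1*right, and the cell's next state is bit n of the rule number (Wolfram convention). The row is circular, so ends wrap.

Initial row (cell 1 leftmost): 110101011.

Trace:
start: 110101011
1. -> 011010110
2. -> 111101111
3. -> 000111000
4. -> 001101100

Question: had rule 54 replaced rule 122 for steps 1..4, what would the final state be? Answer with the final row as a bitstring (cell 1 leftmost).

(re-executing steps 1..4 under rule 54; state before step 1: 110101011)
1. -> 001111100
2. -> 010000010
3. -> 111000111
4. -> 000101000

000101000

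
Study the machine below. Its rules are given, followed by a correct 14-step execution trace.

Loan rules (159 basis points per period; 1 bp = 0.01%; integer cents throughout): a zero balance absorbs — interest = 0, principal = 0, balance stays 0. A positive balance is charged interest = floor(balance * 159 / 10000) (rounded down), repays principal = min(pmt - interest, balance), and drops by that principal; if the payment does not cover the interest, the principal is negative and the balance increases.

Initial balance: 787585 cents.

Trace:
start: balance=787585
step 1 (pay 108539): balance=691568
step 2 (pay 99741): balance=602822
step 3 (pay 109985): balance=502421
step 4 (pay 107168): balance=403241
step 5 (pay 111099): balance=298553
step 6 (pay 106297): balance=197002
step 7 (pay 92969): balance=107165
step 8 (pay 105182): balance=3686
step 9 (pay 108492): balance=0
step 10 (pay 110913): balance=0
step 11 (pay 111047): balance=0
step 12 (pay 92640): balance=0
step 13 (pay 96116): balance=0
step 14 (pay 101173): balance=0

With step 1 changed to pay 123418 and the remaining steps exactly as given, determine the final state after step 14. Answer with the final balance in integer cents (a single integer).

(re-executing from step 1 with the substitution; state before step 1: balance=787585)
step 1 (pay 123418): balance=676689
step 2 (pay 99741): balance=587707
step 3 (pay 109985): balance=487066
step 4 (pay 107168): balance=387642
step 5 (pay 111099): balance=282706
step 6 (pay 106297): balance=180904
step 7 (pay 92969): balance=90811
step 8 (pay 105182): balance=0
step 9 (pay 108492): balance=0
step 10 (pay 110913): balance=0
step 11 (pay 111047): balance=0
step 12 (pay 92640): balance=0
step 13 (pay 96116): balance=0
step 14 (pay 101173): balance=0

0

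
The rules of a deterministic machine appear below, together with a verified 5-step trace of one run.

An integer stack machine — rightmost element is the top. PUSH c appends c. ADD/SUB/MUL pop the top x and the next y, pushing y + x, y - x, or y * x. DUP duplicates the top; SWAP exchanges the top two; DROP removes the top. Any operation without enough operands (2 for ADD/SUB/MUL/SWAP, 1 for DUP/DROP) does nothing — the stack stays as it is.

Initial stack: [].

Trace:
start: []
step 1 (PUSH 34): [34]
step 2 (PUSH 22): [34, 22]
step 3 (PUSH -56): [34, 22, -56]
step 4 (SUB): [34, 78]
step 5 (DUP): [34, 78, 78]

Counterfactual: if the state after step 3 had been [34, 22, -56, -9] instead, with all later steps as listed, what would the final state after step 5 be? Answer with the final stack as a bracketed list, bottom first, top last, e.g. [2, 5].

[34, 22, -47, -47]

state after step 3 := [34, 22, -56, -9]
step 4 (SUB): [34, 22, -47]
step 5 (DUP): [34, 22, -47, -47]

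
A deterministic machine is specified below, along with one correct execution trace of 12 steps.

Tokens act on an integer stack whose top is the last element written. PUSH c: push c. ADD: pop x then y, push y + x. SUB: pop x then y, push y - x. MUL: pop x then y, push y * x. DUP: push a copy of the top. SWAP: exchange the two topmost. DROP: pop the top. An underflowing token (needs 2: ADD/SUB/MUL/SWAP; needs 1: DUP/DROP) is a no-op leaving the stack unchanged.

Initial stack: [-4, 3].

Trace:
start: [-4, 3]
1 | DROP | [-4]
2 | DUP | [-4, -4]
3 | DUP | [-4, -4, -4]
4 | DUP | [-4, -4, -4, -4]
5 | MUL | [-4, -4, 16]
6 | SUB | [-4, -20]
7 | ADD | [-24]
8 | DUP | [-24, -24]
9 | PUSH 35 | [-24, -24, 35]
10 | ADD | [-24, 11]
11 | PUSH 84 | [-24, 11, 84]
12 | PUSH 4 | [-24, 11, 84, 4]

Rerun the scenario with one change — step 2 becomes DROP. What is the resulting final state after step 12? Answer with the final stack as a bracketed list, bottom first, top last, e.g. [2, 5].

(re-executing from step 2 with the substitution; state before step 2: [-4])
2 | DROP | []
3 | DUP | []
4 | DUP | []
5 | MUL | []
6 | SUB | []
7 | ADD | []
8 | DUP | []
9 | PUSH 35 | [35]
10 | ADD | [35]
11 | PUSH 84 | [35, 84]
12 | PUSH 4 | [35, 84, 4]

[35, 84, 4]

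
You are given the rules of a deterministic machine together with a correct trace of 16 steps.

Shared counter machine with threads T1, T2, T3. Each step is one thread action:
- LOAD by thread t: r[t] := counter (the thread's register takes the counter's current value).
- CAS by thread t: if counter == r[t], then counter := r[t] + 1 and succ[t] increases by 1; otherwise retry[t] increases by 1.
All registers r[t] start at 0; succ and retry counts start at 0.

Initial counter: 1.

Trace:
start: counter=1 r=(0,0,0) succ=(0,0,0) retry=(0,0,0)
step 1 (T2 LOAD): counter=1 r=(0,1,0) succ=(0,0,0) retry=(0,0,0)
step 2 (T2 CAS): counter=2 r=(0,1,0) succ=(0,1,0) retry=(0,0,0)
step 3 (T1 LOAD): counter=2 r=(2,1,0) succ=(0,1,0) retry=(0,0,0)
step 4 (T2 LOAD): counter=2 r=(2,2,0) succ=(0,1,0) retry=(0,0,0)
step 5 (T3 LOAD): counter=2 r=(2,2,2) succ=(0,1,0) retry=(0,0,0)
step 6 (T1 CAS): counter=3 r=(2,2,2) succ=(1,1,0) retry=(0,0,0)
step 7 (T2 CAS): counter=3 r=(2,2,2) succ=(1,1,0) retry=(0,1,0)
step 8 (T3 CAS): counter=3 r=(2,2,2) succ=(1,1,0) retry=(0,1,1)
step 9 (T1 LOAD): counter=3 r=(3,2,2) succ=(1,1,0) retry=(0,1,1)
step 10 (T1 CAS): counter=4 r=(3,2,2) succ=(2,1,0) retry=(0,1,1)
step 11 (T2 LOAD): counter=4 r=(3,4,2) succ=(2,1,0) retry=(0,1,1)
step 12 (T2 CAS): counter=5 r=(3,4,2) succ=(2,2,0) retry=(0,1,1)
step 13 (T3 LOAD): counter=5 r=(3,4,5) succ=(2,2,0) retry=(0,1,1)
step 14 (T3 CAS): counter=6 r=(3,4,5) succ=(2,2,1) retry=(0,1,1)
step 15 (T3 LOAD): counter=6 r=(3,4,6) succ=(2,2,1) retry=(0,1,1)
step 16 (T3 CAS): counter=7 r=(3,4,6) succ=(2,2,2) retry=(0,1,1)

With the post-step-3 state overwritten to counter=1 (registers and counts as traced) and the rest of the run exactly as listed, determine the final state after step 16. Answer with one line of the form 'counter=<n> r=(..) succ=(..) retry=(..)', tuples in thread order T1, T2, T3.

state after step 3 := counter=1 r=(2,1,0) succ=(0,1,0) retry=(0,0,0)
step 4 (T2 LOAD): counter=1 r=(2,1,0) succ=(0,1,0) retry=(0,0,0)
step 5 (T3 LOAD): counter=1 r=(2,1,1) succ=(0,1,0) retry=(0,0,0)
step 6 (T1 CAS): counter=1 r=(2,1,1) succ=(0,1,0) retry=(1,0,0)
step 7 (T2 CAS): counter=2 r=(2,1,1) succ=(0,2,0) retry=(1,0,0)
step 8 (T3 CAS): counter=2 r=(2,1,1) succ=(0,2,0) retry=(1,0,1)
step 9 (T1 LOAD): counter=2 r=(2,1,1) succ=(0,2,0) retry=(1,0,1)
step 10 (T1 CAS): counter=3 r=(2,1,1) succ=(1,2,0) retry=(1,0,1)
step 11 (T2 LOAD): counter=3 r=(2,3,1) succ=(1,2,0) retry=(1,0,1)
step 12 (T2 CAS): counter=4 r=(2,3,1) succ=(1,3,0) retry=(1,0,1)
step 13 (T3 LOAD): counter=4 r=(2,3,4) succ=(1,3,0) retry=(1,0,1)
step 14 (T3 CAS): counter=5 r=(2,3,4) succ=(1,3,1) retry=(1,0,1)
step 15 (T3 LOAD): counter=5 r=(2,3,5) succ=(1,3,1) retry=(1,0,1)
step 16 (T3 CAS): counter=6 r=(2,3,5) succ=(1,3,2) retry=(1,0,1)

counter=6 r=(2,3,5) succ=(1,3,2) retry=(1,0,1)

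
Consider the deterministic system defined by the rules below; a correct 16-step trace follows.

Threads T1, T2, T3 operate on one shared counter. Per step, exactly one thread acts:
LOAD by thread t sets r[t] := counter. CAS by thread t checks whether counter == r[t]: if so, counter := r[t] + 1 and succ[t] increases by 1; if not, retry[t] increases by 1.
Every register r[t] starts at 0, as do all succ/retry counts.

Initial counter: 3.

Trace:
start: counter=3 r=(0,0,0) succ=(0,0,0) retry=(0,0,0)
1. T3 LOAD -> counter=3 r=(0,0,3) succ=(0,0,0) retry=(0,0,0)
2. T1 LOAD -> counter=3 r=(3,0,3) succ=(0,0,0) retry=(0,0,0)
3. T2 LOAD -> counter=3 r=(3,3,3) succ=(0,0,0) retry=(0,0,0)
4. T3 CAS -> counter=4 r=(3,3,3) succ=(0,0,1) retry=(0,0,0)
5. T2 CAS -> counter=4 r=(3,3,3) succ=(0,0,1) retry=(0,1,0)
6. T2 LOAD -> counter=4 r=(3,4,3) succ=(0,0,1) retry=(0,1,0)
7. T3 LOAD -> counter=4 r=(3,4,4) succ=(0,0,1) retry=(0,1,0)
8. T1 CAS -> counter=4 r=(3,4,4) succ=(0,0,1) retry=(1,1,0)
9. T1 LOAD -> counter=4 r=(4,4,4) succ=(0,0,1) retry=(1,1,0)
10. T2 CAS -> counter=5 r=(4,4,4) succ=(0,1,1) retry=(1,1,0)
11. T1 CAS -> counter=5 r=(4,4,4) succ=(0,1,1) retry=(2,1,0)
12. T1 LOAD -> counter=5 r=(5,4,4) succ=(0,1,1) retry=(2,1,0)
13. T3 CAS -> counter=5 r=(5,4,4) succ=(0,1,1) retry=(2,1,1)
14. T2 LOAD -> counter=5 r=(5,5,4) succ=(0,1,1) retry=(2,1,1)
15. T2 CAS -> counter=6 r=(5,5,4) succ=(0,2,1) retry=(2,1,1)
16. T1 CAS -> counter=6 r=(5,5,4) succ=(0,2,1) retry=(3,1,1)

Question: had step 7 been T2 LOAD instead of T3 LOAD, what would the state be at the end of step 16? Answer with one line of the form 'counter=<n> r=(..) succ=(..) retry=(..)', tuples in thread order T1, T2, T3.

(re-executing from step 7 with the substitution; state before step 7: counter=4 r=(3,4,3) succ=(0,0,1) retry=(0,1,0))
7. T2 LOAD -> counter=4 r=(3,4,3) succ=(0,0,1) retry=(0,1,0)
8. T1 CAS -> counter=4 r=(3,4,3) succ=(0,0,1) retry=(1,1,0)
9. T1 LOAD -> counter=4 r=(4,4,3) succ=(0,0,1) retry=(1,1,0)
10. T2 CAS -> counter=5 r=(4,4,3) succ=(0,1,1) retry=(1,1,0)
11. T1 CAS -> counter=5 r=(4,4,3) succ=(0,1,1) retry=(2,1,0)
12. T1 LOAD -> counter=5 r=(5,4,3) succ=(0,1,1) retry=(2,1,0)
13. T3 CAS -> counter=5 r=(5,4,3) succ=(0,1,1) retry=(2,1,1)
14. T2 LOAD -> counter=5 r=(5,5,3) succ=(0,1,1) retry=(2,1,1)
15. T2 CAS -> counter=6 r=(5,5,3) succ=(0,2,1) retry=(2,1,1)
16. T1 CAS -> counter=6 r=(5,5,3) succ=(0,2,1) retry=(3,1,1)

counter=6 r=(5,5,3) succ=(0,2,1) retry=(3,1,1)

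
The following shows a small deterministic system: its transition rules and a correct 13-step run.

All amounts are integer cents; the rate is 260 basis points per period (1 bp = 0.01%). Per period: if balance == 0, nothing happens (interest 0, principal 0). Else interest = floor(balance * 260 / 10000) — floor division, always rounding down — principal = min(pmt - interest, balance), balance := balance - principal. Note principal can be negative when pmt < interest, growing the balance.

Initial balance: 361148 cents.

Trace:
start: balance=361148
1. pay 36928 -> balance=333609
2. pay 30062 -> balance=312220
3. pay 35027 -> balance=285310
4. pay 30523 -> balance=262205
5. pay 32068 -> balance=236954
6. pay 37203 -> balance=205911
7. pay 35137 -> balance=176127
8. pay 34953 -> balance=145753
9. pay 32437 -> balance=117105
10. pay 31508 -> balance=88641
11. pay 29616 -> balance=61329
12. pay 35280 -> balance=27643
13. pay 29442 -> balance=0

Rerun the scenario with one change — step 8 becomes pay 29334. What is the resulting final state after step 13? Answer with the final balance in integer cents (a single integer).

(re-executing from step 8 with the substitution; state before step 8: balance=176127)
8. pay 29334 -> balance=151372
9. pay 32437 -> balance=122870
10. pay 31508 -> balance=94556
11. pay 29616 -> balance=67398
12. pay 35280 -> balance=33870
13. pay 29442 -> balance=5308

5308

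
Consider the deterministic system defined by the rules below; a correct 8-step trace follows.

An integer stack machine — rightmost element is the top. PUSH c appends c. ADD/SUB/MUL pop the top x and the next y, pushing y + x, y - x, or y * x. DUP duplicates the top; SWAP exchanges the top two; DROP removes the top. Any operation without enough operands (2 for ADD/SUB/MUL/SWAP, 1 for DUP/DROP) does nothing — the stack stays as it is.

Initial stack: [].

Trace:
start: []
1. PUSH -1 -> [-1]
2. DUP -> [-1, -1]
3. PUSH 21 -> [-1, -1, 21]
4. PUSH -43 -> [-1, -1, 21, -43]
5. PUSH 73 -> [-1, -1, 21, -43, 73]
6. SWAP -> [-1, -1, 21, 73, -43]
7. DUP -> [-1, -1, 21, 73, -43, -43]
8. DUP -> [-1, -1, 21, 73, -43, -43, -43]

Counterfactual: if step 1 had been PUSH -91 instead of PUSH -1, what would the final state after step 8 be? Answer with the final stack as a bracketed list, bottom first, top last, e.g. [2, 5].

[-91, -91, 21, 73, -43, -43, -43]

(re-executing from step 1 with the substitution; state before step 1: [])
1. PUSH -91 -> [-91]
2. DUP -> [-91, -91]
3. PUSH 21 -> [-91, -91, 21]
4. PUSH -43 -> [-91, -91, 21, -43]
5. PUSH 73 -> [-91, -91, 21, -43, 73]
6. SWAP -> [-91, -91, 21, 73, -43]
7. DUP -> [-91, -91, 21, 73, -43, -43]
8. DUP -> [-91, -91, 21, 73, -43, -43, -43]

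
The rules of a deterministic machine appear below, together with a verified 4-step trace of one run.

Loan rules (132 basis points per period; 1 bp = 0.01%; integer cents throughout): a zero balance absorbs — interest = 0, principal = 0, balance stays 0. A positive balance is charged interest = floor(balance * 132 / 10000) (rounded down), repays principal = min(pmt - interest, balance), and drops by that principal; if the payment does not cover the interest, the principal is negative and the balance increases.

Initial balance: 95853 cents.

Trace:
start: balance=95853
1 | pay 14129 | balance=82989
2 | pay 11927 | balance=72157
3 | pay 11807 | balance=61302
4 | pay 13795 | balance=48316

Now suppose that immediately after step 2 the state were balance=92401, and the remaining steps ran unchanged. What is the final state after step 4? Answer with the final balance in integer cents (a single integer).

69097

state after step 2 := balance=92401
3 | pay 11807 | balance=81813
4 | pay 13795 | balance=69097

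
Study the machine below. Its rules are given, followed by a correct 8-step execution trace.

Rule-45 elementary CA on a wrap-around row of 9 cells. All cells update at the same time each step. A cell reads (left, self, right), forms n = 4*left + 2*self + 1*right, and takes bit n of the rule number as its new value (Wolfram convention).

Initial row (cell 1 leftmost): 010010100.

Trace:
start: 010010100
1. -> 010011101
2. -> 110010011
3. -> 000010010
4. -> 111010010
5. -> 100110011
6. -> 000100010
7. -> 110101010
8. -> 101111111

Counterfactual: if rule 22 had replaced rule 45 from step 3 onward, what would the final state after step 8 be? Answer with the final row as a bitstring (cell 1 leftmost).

(re-executing steps 3..8 under rule 22; state before step 3: 110010011)
3. -> 001111100
4. -> 010000010
5. -> 111000111
6. -> 000101000
7. -> 001101100
8. -> 010000010

010000010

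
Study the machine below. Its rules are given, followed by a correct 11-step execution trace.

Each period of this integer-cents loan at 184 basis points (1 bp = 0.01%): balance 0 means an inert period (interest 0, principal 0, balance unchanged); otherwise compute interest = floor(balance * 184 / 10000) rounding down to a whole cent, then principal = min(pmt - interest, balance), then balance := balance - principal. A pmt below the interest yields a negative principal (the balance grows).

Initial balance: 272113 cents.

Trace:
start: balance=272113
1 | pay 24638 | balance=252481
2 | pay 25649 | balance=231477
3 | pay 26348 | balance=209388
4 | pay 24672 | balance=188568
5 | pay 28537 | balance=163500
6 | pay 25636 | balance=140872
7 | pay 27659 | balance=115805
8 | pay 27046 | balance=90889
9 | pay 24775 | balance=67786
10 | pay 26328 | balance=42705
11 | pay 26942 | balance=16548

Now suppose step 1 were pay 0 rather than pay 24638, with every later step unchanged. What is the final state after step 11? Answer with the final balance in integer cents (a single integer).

(re-executing from step 1 with the substitution; state before step 1: balance=272113)
1 | pay 0 | balance=277119
2 | pay 25649 | balance=256568
3 | pay 26348 | balance=234940
4 | pay 24672 | balance=214590
5 | pay 28537 | balance=190001
6 | pay 25636 | balance=167861
7 | pay 27659 | balance=143290
8 | pay 27046 | balance=118880
9 | pay 24775 | balance=96292
10 | pay 26328 | balance=71735
11 | pay 26942 | balance=46112

46112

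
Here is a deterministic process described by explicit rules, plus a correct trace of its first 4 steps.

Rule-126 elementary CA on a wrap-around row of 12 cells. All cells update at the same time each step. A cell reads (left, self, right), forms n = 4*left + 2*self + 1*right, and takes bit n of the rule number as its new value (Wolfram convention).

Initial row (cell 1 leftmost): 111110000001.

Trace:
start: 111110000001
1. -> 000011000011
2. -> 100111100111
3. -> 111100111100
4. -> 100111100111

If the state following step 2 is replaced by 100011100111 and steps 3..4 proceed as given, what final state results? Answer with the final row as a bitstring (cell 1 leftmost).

state after step 2 := 100011100111
3. -> 110110111100
4. -> 111111100111

111111100111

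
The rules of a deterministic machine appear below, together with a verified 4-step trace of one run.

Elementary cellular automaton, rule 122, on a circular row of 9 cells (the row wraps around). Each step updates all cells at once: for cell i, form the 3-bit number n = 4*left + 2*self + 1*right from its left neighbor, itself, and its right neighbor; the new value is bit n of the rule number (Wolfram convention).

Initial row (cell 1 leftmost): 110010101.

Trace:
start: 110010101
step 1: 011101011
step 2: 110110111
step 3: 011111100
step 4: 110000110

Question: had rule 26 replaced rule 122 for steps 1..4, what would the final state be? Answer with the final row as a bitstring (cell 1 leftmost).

(re-executing steps 1..4 under rule 26; state before step 1: 110010101)
step 1: 001100001
step 2: 111010010
step 3: 100001100
step 4: 010011011

010011011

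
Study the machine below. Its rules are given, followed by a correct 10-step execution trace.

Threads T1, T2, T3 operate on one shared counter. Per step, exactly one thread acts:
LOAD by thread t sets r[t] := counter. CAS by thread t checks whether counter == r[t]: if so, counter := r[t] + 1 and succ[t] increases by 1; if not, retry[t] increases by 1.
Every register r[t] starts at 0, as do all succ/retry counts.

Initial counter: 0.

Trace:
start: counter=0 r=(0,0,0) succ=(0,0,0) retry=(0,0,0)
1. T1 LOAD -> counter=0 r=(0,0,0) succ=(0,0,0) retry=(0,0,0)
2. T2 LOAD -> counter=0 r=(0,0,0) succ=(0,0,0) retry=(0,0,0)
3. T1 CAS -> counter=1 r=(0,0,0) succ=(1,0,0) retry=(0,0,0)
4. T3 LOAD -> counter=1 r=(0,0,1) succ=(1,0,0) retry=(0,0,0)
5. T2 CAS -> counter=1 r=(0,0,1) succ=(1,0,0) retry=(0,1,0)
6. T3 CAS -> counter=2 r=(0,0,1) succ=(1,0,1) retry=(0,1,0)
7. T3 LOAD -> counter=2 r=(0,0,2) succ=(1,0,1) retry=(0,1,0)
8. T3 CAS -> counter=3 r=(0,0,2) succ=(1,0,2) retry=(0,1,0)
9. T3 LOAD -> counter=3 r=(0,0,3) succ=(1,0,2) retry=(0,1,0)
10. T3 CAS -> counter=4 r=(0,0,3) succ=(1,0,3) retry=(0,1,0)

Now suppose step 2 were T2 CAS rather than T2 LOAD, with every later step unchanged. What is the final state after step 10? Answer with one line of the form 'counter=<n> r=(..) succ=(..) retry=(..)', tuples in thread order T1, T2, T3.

counter=4 r=(0,0,3) succ=(0,1,3) retry=(1,1,0)

(re-executing from step 2 with the substitution; state before step 2: counter=0 r=(0,0,0) succ=(0,0,0) retry=(0,0,0))
2. T2 CAS -> counter=1 r=(0,0,0) succ=(0,1,0) retry=(0,0,0)
3. T1 CAS -> counter=1 r=(0,0,0) succ=(0,1,0) retry=(1,0,0)
4. T3 LOAD -> counter=1 r=(0,0,1) succ=(0,1,0) retry=(1,0,0)
5. T2 CAS -> counter=1 r=(0,0,1) succ=(0,1,0) retry=(1,1,0)
6. T3 CAS -> counter=2 r=(0,0,1) succ=(0,1,1) retry=(1,1,0)
7. T3 LOAD -> counter=2 r=(0,0,2) succ=(0,1,1) retry=(1,1,0)
8. T3 CAS -> counter=3 r=(0,0,2) succ=(0,1,2) retry=(1,1,0)
9. T3 LOAD -> counter=3 r=(0,0,3) succ=(0,1,2) retry=(1,1,0)
10. T3 CAS -> counter=4 r=(0,0,3) succ=(0,1,3) retry=(1,1,0)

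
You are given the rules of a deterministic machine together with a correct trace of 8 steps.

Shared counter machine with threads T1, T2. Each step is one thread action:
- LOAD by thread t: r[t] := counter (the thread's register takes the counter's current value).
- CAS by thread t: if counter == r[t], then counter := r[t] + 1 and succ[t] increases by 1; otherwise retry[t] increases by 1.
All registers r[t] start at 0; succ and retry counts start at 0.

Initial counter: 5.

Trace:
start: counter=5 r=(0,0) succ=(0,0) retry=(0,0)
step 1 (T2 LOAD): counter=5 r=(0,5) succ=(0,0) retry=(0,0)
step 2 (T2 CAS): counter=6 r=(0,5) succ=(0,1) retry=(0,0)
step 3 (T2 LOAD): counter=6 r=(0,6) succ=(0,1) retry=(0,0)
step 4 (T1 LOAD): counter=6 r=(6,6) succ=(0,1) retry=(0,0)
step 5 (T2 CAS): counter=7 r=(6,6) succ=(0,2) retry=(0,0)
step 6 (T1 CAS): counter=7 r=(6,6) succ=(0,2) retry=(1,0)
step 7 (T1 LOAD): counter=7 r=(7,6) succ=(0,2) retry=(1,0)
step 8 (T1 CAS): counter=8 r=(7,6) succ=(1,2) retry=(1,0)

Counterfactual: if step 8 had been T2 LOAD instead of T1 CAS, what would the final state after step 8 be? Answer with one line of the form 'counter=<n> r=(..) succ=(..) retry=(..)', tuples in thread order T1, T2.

counter=7 r=(7,7) succ=(0,2) retry=(1,0)

(re-executing from step 8 with the substitution; state before step 8: counter=7 r=(7,6) succ=(0,2) retry=(1,0))
step 8 (T2 LOAD): counter=7 r=(7,7) succ=(0,2) retry=(1,0)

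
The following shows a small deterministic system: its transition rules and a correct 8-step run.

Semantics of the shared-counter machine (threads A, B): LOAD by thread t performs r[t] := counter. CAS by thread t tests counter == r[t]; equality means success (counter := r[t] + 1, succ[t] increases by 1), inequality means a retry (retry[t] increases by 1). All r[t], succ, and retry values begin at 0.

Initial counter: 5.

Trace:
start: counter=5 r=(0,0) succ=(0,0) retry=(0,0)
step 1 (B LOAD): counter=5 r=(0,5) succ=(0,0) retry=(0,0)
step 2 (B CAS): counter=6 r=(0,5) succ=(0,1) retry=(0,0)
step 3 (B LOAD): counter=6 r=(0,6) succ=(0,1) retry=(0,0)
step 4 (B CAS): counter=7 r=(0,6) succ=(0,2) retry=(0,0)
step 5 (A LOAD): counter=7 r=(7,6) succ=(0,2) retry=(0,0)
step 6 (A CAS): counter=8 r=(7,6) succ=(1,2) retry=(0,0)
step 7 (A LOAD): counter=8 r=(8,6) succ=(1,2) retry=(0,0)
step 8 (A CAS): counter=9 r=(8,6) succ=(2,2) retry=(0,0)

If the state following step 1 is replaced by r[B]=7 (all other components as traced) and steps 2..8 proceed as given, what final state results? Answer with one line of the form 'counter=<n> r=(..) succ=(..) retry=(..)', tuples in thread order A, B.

counter=8 r=(7,5) succ=(2,1) retry=(0,1)

state after step 1 := counter=5 r=(0,7) succ=(0,0) retry=(0,0)
step 2 (B CAS): counter=5 r=(0,7) succ=(0,0) retry=(0,1)
step 3 (B LOAD): counter=5 r=(0,5) succ=(0,0) retry=(0,1)
step 4 (B CAS): counter=6 r=(0,5) succ=(0,1) retry=(0,1)
step 5 (A LOAD): counter=6 r=(6,5) succ=(0,1) retry=(0,1)
step 6 (A CAS): counter=7 r=(6,5) succ=(1,1) retry=(0,1)
step 7 (A LOAD): counter=7 r=(7,5) succ=(1,1) retry=(0,1)
step 8 (A CAS): counter=8 r=(7,5) succ=(2,1) retry=(0,1)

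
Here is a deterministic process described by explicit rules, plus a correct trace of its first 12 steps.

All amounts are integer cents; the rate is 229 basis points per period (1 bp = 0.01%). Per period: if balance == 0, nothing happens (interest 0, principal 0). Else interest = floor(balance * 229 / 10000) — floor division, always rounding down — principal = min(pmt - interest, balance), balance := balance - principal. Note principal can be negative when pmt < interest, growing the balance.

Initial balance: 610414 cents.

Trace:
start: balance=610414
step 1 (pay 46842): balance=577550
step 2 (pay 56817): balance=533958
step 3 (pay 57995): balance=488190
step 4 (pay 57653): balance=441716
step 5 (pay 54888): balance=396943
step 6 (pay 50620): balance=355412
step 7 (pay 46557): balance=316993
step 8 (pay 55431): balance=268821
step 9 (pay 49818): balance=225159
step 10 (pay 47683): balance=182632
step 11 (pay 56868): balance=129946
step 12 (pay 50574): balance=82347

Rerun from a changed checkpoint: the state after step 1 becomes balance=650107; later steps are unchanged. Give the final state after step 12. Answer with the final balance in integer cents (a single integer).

175425

state after step 1 := balance=650107
step 2 (pay 56817): balance=608177
step 3 (pay 57995): balance=564109
step 4 (pay 57653): balance=519374
step 5 (pay 54888): balance=476379
step 6 (pay 50620): balance=436668
step 7 (pay 46557): balance=400110
step 8 (pay 55431): balance=353841
step 9 (pay 49818): balance=312125
step 10 (pay 47683): balance=271589
step 11 (pay 56868): balance=220940
step 12 (pay 50574): balance=175425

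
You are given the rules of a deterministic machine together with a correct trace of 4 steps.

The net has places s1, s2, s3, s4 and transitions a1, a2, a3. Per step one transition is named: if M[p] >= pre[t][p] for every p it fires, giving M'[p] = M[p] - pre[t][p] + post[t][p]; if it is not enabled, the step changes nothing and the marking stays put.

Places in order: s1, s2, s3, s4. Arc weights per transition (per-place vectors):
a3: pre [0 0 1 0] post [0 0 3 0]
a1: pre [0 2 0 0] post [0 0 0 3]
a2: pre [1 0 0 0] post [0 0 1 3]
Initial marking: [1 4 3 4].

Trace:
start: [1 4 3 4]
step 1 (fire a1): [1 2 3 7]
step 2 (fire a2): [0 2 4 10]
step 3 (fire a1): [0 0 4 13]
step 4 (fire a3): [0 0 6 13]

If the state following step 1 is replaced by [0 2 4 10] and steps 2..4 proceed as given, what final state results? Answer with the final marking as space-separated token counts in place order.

state after step 1 := [0 2 4 10]
step 2 (fire a2): [0 2 4 10]
step 3 (fire a1): [0 0 4 13]
step 4 (fire a3): [0 0 6 13]

0 0 6 13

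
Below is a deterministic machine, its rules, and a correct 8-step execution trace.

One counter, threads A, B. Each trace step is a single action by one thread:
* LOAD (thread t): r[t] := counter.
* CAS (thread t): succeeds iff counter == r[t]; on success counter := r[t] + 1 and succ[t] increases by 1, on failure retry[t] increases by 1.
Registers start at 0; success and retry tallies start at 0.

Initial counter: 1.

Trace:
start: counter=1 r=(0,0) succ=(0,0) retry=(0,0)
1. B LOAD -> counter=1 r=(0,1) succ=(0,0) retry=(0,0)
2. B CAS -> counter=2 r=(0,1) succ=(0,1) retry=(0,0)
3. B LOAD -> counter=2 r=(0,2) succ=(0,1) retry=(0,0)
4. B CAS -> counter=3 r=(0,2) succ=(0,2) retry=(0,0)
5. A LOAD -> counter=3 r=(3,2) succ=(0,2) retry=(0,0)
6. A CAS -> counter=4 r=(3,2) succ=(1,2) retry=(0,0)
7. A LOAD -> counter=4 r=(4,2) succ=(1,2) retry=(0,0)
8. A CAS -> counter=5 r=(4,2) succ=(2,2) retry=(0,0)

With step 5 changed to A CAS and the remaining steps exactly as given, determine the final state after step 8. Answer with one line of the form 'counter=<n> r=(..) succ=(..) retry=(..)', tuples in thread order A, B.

counter=4 r=(3,2) succ=(1,2) retry=(2,0)

(re-executing from step 5 with the substitution; state before step 5: counter=3 r=(0,2) succ=(0,2) retry=(0,0))
5. A CAS -> counter=3 r=(0,2) succ=(0,2) retry=(1,0)
6. A CAS -> counter=3 r=(0,2) succ=(0,2) retry=(2,0)
7. A LOAD -> counter=3 r=(3,2) succ=(0,2) retry=(2,0)
8. A CAS -> counter=4 r=(3,2) succ=(1,2) retry=(2,0)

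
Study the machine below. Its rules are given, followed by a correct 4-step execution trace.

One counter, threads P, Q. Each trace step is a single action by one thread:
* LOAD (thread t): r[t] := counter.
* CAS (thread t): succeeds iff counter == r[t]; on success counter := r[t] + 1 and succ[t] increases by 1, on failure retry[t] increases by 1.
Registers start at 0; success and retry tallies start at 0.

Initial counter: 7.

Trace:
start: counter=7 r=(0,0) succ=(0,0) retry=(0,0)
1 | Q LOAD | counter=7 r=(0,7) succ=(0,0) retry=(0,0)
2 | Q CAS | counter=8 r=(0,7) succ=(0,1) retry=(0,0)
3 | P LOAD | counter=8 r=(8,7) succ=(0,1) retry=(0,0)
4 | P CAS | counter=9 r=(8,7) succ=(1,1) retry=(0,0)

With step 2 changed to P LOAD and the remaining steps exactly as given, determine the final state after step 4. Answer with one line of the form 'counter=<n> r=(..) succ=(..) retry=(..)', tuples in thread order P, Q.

(re-executing from step 2 with the substitution; state before step 2: counter=7 r=(0,7) succ=(0,0) retry=(0,0))
2 | P LOAD | counter=7 r=(7,7) succ=(0,0) retry=(0,0)
3 | P LOAD | counter=7 r=(7,7) succ=(0,0) retry=(0,0)
4 | P CAS | counter=8 r=(7,7) succ=(1,0) retry=(0,0)

counter=8 r=(7,7) succ=(1,0) retry=(0,0)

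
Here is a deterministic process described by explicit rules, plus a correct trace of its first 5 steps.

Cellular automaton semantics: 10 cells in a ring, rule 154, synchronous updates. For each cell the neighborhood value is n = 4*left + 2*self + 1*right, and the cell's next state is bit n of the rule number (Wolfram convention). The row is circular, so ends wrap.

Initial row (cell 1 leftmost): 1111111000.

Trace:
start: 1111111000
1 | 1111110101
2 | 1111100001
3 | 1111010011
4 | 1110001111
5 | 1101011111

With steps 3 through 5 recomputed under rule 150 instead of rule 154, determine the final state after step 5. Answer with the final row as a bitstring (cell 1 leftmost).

1001101101

(re-executing steps 3..5 under rule 150; state before step 3: 1111100001)
3 | 1111010010
4 | 0110011110
5 | 1001101101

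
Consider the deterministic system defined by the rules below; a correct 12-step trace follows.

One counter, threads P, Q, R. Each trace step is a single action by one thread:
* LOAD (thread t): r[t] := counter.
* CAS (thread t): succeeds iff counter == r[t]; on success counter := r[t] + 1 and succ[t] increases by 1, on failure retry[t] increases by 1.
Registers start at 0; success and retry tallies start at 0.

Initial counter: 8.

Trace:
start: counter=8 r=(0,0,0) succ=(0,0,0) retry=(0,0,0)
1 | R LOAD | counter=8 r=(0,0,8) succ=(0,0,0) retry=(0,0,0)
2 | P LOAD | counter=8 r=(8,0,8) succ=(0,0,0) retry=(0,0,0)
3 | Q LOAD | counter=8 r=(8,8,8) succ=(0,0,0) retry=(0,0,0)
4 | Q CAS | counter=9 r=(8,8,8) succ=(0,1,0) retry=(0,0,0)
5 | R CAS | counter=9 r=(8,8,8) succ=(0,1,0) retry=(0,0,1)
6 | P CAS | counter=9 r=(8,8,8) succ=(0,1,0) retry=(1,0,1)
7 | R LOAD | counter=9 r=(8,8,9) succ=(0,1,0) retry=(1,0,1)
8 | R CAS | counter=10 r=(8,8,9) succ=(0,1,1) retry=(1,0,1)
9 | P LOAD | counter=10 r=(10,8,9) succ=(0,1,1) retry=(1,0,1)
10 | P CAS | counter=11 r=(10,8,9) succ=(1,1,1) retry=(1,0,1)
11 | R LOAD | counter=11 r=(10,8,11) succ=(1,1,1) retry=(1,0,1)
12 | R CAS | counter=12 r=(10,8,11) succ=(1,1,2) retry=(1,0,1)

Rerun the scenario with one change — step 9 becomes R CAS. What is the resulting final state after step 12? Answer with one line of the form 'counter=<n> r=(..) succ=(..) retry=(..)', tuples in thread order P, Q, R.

counter=11 r=(8,8,10) succ=(0,1,2) retry=(2,0,2)

(re-executing from step 9 with the substitution; state before step 9: counter=10 r=(8,8,9) succ=(0,1,1) retry=(1,0,1))
9 | R CAS | counter=10 r=(8,8,9) succ=(0,1,1) retry=(1,0,2)
10 | P CAS | counter=10 r=(8,8,9) succ=(0,1,1) retry=(2,0,2)
11 | R LOAD | counter=10 r=(8,8,10) succ=(0,1,1) retry=(2,0,2)
12 | R CAS | counter=11 r=(8,8,10) succ=(0,1,2) retry=(2,0,2)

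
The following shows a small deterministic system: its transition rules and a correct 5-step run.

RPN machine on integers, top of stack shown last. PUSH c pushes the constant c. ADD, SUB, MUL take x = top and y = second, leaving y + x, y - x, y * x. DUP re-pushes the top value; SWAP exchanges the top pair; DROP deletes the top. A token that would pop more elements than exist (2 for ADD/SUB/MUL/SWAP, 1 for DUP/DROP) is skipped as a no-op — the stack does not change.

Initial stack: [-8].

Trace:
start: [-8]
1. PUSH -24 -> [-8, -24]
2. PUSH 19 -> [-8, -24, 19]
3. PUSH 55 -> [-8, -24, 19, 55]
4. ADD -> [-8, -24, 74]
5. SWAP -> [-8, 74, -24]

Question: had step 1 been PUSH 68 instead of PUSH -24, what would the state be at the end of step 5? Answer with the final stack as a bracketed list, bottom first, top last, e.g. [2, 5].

[-8, 74, 68]

(re-executing from step 1 with the substitution; state before step 1: [-8])
1. PUSH 68 -> [-8, 68]
2. PUSH 19 -> [-8, 68, 19]
3. PUSH 55 -> [-8, 68, 19, 55]
4. ADD -> [-8, 68, 74]
5. SWAP -> [-8, 74, 68]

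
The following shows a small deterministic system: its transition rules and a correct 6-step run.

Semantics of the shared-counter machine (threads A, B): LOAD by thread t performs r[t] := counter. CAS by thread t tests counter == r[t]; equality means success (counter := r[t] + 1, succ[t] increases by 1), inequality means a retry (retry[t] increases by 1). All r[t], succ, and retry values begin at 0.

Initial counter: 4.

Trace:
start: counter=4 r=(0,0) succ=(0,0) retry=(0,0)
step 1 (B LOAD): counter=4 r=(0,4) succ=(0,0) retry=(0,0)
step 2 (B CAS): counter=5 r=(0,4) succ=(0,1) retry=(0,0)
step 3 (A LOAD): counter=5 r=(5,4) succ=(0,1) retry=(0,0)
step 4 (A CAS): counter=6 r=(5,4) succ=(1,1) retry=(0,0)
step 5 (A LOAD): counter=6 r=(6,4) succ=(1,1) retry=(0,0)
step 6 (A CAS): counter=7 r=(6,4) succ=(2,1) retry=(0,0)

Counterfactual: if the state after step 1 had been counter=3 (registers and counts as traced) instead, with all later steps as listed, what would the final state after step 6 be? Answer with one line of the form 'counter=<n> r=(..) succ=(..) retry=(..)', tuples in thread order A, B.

counter=5 r=(4,4) succ=(2,0) retry=(0,1)

state after step 1 := counter=3 r=(0,4) succ=(0,0) retry=(0,0)
step 2 (B CAS): counter=3 r=(0,4) succ=(0,0) retry=(0,1)
step 3 (A LOAD): counter=3 r=(3,4) succ=(0,0) retry=(0,1)
step 4 (A CAS): counter=4 r=(3,4) succ=(1,0) retry=(0,1)
step 5 (A LOAD): counter=4 r=(4,4) succ=(1,0) retry=(0,1)
step 6 (A CAS): counter=5 r=(4,4) succ=(2,0) retry=(0,1)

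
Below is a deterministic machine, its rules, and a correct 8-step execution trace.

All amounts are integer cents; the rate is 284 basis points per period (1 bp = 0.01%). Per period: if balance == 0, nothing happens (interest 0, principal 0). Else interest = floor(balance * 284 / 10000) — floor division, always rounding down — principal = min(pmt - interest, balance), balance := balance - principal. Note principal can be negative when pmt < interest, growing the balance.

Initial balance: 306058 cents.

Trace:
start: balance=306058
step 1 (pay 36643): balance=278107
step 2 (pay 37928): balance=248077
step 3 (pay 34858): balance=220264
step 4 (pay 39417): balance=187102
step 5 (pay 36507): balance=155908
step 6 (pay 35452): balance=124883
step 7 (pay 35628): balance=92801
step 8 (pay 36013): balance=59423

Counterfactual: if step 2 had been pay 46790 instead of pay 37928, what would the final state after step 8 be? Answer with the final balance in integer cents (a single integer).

48941

(re-executing from step 2 with the substitution; state before step 2: balance=278107)
step 2 (pay 46790): balance=239215
step 3 (pay 34858): balance=211150
step 4 (pay 39417): balance=177729
step 5 (pay 36507): balance=146269
step 6 (pay 35452): balance=114971
step 7 (pay 35628): balance=82608
step 8 (pay 36013): balance=48941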